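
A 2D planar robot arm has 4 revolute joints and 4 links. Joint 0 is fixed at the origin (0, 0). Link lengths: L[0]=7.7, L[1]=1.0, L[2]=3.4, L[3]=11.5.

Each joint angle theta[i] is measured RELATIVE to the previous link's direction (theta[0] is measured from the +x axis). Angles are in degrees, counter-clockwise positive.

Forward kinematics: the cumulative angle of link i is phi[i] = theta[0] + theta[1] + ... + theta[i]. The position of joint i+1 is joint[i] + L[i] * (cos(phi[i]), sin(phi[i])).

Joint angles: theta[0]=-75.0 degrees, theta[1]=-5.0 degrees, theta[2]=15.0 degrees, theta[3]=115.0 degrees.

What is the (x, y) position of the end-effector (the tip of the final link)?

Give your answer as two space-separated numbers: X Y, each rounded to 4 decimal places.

joint[0] = (0.0000, 0.0000)  (base)
link 0: phi[0] = -75 = -75 deg
  cos(-75 deg) = 0.2588, sin(-75 deg) = -0.9659
  joint[1] = (0.0000, 0.0000) + 7.7 * (0.2588, -0.9659) = (0.0000 + 1.9929, 0.0000 + -7.4376) = (1.9929, -7.4376)
link 1: phi[1] = -75 + -5 = -80 deg
  cos(-80 deg) = 0.1736, sin(-80 deg) = -0.9848
  joint[2] = (1.9929, -7.4376) + 1 * (0.1736, -0.9848) = (1.9929 + 0.1736, -7.4376 + -0.9848) = (2.1666, -8.4224)
link 2: phi[2] = -75 + -5 + 15 = -65 deg
  cos(-65 deg) = 0.4226, sin(-65 deg) = -0.9063
  joint[3] = (2.1666, -8.4224) + 3.4 * (0.4226, -0.9063) = (2.1666 + 1.4369, -8.4224 + -3.0814) = (3.6035, -11.5039)
link 3: phi[3] = -75 + -5 + 15 + 115 = 50 deg
  cos(50 deg) = 0.6428, sin(50 deg) = 0.7660
  joint[4] = (3.6035, -11.5039) + 11.5 * (0.6428, 0.7660) = (3.6035 + 7.3921, -11.5039 + 8.8095) = (10.9955, -2.6944)
End effector: (10.9955, -2.6944)

Answer: 10.9955 -2.6944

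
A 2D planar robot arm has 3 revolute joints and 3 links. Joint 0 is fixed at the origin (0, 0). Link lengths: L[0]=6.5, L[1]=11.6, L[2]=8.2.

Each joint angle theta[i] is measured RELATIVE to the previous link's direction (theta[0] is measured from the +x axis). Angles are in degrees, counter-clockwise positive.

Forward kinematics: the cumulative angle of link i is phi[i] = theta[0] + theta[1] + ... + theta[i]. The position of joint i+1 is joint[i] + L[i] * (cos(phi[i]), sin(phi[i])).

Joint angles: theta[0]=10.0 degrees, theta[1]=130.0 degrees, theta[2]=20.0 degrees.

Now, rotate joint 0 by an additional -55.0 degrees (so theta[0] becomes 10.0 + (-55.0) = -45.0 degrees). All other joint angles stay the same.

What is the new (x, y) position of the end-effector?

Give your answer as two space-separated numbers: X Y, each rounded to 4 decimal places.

joint[0] = (0.0000, 0.0000)  (base)
link 0: phi[0] = -45 = -45 deg
  cos(-45 deg) = 0.7071, sin(-45 deg) = -0.7071
  joint[1] = (0.0000, 0.0000) + 6.5 * (0.7071, -0.7071) = (0.0000 + 4.5962, 0.0000 + -4.5962) = (4.5962, -4.5962)
link 1: phi[1] = -45 + 130 = 85 deg
  cos(85 deg) = 0.0872, sin(85 deg) = 0.9962
  joint[2] = (4.5962, -4.5962) + 11.6 * (0.0872, 0.9962) = (4.5962 + 1.0110, -4.5962 + 11.5559) = (5.6072, 6.9597)
link 2: phi[2] = -45 + 130 + 20 = 105 deg
  cos(105 deg) = -0.2588, sin(105 deg) = 0.9659
  joint[3] = (5.6072, 6.9597) + 8.2 * (-0.2588, 0.9659) = (5.6072 + -2.1223, 6.9597 + 7.9206) = (3.4849, 14.8803)
End effector: (3.4849, 14.8803)

Answer: 3.4849 14.8803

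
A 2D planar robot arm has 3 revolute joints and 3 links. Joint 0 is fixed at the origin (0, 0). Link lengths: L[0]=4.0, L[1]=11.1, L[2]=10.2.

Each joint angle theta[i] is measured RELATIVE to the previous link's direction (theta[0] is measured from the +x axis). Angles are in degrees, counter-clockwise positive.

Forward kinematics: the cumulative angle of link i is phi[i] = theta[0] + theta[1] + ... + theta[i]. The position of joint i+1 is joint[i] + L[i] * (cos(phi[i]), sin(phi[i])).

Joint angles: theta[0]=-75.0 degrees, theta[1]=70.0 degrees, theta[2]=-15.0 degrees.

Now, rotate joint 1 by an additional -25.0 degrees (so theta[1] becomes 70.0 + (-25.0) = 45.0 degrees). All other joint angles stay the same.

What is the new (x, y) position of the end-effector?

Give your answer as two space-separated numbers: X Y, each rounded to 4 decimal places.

joint[0] = (0.0000, 0.0000)  (base)
link 0: phi[0] = -75 = -75 deg
  cos(-75 deg) = 0.2588, sin(-75 deg) = -0.9659
  joint[1] = (0.0000, 0.0000) + 4 * (0.2588, -0.9659) = (0.0000 + 1.0353, 0.0000 + -3.8637) = (1.0353, -3.8637)
link 1: phi[1] = -75 + 45 = -30 deg
  cos(-30 deg) = 0.8660, sin(-30 deg) = -0.5000
  joint[2] = (1.0353, -3.8637) + 11.1 * (0.8660, -0.5000) = (1.0353 + 9.6129, -3.8637 + -5.5500) = (10.6482, -9.4137)
link 2: phi[2] = -75 + 45 + -15 = -45 deg
  cos(-45 deg) = 0.7071, sin(-45 deg) = -0.7071
  joint[3] = (10.6482, -9.4137) + 10.2 * (0.7071, -0.7071) = (10.6482 + 7.2125, -9.4137 + -7.2125) = (17.8606, -16.6262)
End effector: (17.8606, -16.6262)

Answer: 17.8606 -16.6262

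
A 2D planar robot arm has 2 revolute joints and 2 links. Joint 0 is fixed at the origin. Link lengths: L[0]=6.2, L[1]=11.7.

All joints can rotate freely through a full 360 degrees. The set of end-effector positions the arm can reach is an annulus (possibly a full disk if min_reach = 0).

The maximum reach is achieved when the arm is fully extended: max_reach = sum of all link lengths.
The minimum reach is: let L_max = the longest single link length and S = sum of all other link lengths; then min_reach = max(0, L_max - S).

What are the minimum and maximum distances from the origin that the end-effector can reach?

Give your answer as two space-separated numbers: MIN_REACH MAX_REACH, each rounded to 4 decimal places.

Link lengths: [6.2, 11.7]
max_reach = 6.2 + 11.7 = 17.9
L_max = max([6.2, 11.7]) = 11.7
S (sum of others) = 17.9 - 11.7 = 6.2
min_reach = max(0, 11.7 - 6.2) = max(0, 5.5) = 5.5

Answer: 5.5000 17.9000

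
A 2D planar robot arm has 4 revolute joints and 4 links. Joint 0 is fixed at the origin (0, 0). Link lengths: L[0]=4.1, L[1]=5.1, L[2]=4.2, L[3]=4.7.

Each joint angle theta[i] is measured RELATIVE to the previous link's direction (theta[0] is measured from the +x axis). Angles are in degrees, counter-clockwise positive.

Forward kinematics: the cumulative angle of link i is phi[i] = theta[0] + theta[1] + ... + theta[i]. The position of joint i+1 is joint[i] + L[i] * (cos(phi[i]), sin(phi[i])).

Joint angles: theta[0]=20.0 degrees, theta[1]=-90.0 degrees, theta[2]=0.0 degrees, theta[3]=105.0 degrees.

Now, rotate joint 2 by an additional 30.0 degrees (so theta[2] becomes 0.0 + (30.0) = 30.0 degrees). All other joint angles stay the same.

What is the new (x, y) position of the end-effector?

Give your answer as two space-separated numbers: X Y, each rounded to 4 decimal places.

Answer: 10.8007 -1.8302

Derivation:
joint[0] = (0.0000, 0.0000)  (base)
link 0: phi[0] = 20 = 20 deg
  cos(20 deg) = 0.9397, sin(20 deg) = 0.3420
  joint[1] = (0.0000, 0.0000) + 4.1 * (0.9397, 0.3420) = (0.0000 + 3.8527, 0.0000 + 1.4023) = (3.8527, 1.4023)
link 1: phi[1] = 20 + -90 = -70 deg
  cos(-70 deg) = 0.3420, sin(-70 deg) = -0.9397
  joint[2] = (3.8527, 1.4023) + 5.1 * (0.3420, -0.9397) = (3.8527 + 1.7443, 1.4023 + -4.7924) = (5.5970, -3.3901)
link 2: phi[2] = 20 + -90 + 30 = -40 deg
  cos(-40 deg) = 0.7660, sin(-40 deg) = -0.6428
  joint[3] = (5.5970, -3.3901) + 4.2 * (0.7660, -0.6428) = (5.5970 + 3.2174, -3.3901 + -2.6997) = (8.8144, -6.0899)
link 3: phi[3] = 20 + -90 + 30 + 105 = 65 deg
  cos(65 deg) = 0.4226, sin(65 deg) = 0.9063
  joint[4] = (8.8144, -6.0899) + 4.7 * (0.4226, 0.9063) = (8.8144 + 1.9863, -6.0899 + 4.2596) = (10.8007, -1.8302)
End effector: (10.8007, -1.8302)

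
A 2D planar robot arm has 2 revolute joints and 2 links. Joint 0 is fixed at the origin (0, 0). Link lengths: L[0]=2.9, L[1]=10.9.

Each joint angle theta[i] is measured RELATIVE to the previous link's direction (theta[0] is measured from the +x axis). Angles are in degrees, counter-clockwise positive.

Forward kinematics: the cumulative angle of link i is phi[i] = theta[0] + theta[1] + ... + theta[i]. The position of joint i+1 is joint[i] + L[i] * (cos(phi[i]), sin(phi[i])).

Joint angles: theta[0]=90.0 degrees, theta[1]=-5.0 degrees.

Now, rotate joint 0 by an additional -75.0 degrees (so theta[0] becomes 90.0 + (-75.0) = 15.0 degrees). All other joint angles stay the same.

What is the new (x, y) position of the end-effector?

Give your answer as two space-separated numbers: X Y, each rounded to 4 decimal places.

joint[0] = (0.0000, 0.0000)  (base)
link 0: phi[0] = 15 = 15 deg
  cos(15 deg) = 0.9659, sin(15 deg) = 0.2588
  joint[1] = (0.0000, 0.0000) + 2.9 * (0.9659, 0.2588) = (0.0000 + 2.8012, 0.0000 + 0.7506) = (2.8012, 0.7506)
link 1: phi[1] = 15 + -5 = 10 deg
  cos(10 deg) = 0.9848, sin(10 deg) = 0.1736
  joint[2] = (2.8012, 0.7506) + 10.9 * (0.9848, 0.1736) = (2.8012 + 10.7344, 0.7506 + 1.8928) = (13.5356, 2.6433)
End effector: (13.5356, 2.6433)

Answer: 13.5356 2.6433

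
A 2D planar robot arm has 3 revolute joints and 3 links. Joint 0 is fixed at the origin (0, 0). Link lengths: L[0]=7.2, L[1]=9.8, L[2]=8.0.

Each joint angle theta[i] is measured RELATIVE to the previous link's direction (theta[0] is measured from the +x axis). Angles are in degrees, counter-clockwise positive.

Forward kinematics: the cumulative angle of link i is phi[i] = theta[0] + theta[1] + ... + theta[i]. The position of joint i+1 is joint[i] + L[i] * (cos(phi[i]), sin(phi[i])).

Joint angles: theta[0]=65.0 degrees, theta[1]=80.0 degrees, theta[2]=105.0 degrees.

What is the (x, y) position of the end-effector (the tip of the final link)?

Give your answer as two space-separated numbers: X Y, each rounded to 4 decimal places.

joint[0] = (0.0000, 0.0000)  (base)
link 0: phi[0] = 65 = 65 deg
  cos(65 deg) = 0.4226, sin(65 deg) = 0.9063
  joint[1] = (0.0000, 0.0000) + 7.2 * (0.4226, 0.9063) = (0.0000 + 3.0429, 0.0000 + 6.5254) = (3.0429, 6.5254)
link 1: phi[1] = 65 + 80 = 145 deg
  cos(145 deg) = -0.8192, sin(145 deg) = 0.5736
  joint[2] = (3.0429, 6.5254) + 9.8 * (-0.8192, 0.5736) = (3.0429 + -8.0277, 6.5254 + 5.6210) = (-4.9848, 12.1465)
link 2: phi[2] = 65 + 80 + 105 = 250 deg
  cos(250 deg) = -0.3420, sin(250 deg) = -0.9397
  joint[3] = (-4.9848, 12.1465) + 8 * (-0.3420, -0.9397) = (-4.9848 + -2.7362, 12.1465 + -7.5175) = (-7.7210, 4.6289)
End effector: (-7.7210, 4.6289)

Answer: -7.7210 4.6289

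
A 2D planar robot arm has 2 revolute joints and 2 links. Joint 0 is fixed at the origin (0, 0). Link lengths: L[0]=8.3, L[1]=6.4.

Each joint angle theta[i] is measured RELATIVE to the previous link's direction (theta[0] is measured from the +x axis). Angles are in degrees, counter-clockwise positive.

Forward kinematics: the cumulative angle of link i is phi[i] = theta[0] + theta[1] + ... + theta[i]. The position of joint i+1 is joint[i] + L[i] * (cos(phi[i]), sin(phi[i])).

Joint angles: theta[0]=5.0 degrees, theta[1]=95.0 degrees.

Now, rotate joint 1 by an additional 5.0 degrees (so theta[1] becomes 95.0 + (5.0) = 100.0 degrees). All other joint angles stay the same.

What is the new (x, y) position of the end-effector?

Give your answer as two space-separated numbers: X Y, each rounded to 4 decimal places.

joint[0] = (0.0000, 0.0000)  (base)
link 0: phi[0] = 5 = 5 deg
  cos(5 deg) = 0.9962, sin(5 deg) = 0.0872
  joint[1] = (0.0000, 0.0000) + 8.3 * (0.9962, 0.0872) = (0.0000 + 8.2684, 0.0000 + 0.7234) = (8.2684, 0.7234)
link 1: phi[1] = 5 + 100 = 105 deg
  cos(105 deg) = -0.2588, sin(105 deg) = 0.9659
  joint[2] = (8.2684, 0.7234) + 6.4 * (-0.2588, 0.9659) = (8.2684 + -1.6564, 0.7234 + 6.1819) = (6.6120, 6.9053)
End effector: (6.6120, 6.9053)

Answer: 6.6120 6.9053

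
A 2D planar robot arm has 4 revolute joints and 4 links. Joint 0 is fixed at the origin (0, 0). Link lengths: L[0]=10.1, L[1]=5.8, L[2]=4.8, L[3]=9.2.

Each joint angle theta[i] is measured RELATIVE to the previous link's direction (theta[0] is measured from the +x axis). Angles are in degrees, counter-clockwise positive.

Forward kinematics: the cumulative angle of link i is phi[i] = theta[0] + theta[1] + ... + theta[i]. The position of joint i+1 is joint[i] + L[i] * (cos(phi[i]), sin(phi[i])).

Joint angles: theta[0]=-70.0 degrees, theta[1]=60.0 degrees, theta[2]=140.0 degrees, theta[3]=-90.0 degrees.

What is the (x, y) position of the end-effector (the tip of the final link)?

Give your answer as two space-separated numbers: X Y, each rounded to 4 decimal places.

Answer: 13.1285 -0.9074

Derivation:
joint[0] = (0.0000, 0.0000)  (base)
link 0: phi[0] = -70 = -70 deg
  cos(-70 deg) = 0.3420, sin(-70 deg) = -0.9397
  joint[1] = (0.0000, 0.0000) + 10.1 * (0.3420, -0.9397) = (0.0000 + 3.4544, 0.0000 + -9.4909) = (3.4544, -9.4909)
link 1: phi[1] = -70 + 60 = -10 deg
  cos(-10 deg) = 0.9848, sin(-10 deg) = -0.1736
  joint[2] = (3.4544, -9.4909) + 5.8 * (0.9848, -0.1736) = (3.4544 + 5.7119, -9.4909 + -1.0072) = (9.1663, -10.4981)
link 2: phi[2] = -70 + 60 + 140 = 130 deg
  cos(130 deg) = -0.6428, sin(130 deg) = 0.7660
  joint[3] = (9.1663, -10.4981) + 4.8 * (-0.6428, 0.7660) = (9.1663 + -3.0854, -10.4981 + 3.6770) = (6.0809, -6.8210)
link 3: phi[3] = -70 + 60 + 140 + -90 = 40 deg
  cos(40 deg) = 0.7660, sin(40 deg) = 0.6428
  joint[4] = (6.0809, -6.8210) + 9.2 * (0.7660, 0.6428) = (6.0809 + 7.0476, -6.8210 + 5.9136) = (13.1285, -0.9074)
End effector: (13.1285, -0.9074)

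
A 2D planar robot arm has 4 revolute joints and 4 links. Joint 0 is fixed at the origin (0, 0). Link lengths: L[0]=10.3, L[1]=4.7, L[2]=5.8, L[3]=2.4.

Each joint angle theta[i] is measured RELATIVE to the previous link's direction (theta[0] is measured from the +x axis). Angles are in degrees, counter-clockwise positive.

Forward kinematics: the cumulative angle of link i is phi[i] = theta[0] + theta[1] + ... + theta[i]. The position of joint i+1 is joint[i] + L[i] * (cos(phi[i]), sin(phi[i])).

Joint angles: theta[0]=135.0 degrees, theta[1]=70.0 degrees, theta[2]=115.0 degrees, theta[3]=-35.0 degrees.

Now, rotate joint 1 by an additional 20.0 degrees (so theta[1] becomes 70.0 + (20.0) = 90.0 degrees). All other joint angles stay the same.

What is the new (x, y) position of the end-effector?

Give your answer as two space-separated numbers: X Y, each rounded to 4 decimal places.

Answer: -3.7798 0.0101

Derivation:
joint[0] = (0.0000, 0.0000)  (base)
link 0: phi[0] = 135 = 135 deg
  cos(135 deg) = -0.7071, sin(135 deg) = 0.7071
  joint[1] = (0.0000, 0.0000) + 10.3 * (-0.7071, 0.7071) = (0.0000 + -7.2832, 0.0000 + 7.2832) = (-7.2832, 7.2832)
link 1: phi[1] = 135 + 90 = 225 deg
  cos(225 deg) = -0.7071, sin(225 deg) = -0.7071
  joint[2] = (-7.2832, 7.2832) + 4.7 * (-0.7071, -0.7071) = (-7.2832 + -3.3234, 7.2832 + -3.3234) = (-10.6066, 3.9598)
link 2: phi[2] = 135 + 90 + 115 = 340 deg
  cos(340 deg) = 0.9397, sin(340 deg) = -0.3420
  joint[3] = (-10.6066, 3.9598) + 5.8 * (0.9397, -0.3420) = (-10.6066 + 5.4502, 3.9598 + -1.9837) = (-5.1564, 1.9761)
link 3: phi[3] = 135 + 90 + 115 + -35 = 305 deg
  cos(305 deg) = 0.5736, sin(305 deg) = -0.8192
  joint[4] = (-5.1564, 1.9761) + 2.4 * (0.5736, -0.8192) = (-5.1564 + 1.3766, 1.9761 + -1.9660) = (-3.7798, 0.0101)
End effector: (-3.7798, 0.0101)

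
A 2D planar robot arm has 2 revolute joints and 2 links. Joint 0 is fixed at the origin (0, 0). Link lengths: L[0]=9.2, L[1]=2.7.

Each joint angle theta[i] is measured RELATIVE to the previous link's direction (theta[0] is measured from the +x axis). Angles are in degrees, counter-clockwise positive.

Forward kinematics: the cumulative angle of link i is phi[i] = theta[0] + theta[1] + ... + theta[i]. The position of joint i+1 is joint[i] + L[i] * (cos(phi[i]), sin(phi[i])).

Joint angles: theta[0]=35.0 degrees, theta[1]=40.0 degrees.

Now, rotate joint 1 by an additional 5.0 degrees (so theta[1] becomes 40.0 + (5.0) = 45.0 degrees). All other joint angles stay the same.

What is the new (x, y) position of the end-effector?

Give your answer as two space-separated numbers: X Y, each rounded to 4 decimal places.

Answer: 8.0050 7.9359

Derivation:
joint[0] = (0.0000, 0.0000)  (base)
link 0: phi[0] = 35 = 35 deg
  cos(35 deg) = 0.8192, sin(35 deg) = 0.5736
  joint[1] = (0.0000, 0.0000) + 9.2 * (0.8192, 0.5736) = (0.0000 + 7.5362, 0.0000 + 5.2769) = (7.5362, 5.2769)
link 1: phi[1] = 35 + 45 = 80 deg
  cos(80 deg) = 0.1736, sin(80 deg) = 0.9848
  joint[2] = (7.5362, 5.2769) + 2.7 * (0.1736, 0.9848) = (7.5362 + 0.4689, 5.2769 + 2.6590) = (8.0050, 7.9359)
End effector: (8.0050, 7.9359)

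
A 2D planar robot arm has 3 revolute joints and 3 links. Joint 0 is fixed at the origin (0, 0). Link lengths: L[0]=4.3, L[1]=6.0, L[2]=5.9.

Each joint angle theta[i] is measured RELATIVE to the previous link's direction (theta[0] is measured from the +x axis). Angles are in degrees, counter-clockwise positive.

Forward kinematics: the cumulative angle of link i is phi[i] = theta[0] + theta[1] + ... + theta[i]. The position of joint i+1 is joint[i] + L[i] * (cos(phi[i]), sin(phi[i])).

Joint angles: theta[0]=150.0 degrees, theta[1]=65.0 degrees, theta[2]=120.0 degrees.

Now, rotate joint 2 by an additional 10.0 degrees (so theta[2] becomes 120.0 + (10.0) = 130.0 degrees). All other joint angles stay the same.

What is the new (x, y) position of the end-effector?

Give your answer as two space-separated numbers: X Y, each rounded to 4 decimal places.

joint[0] = (0.0000, 0.0000)  (base)
link 0: phi[0] = 150 = 150 deg
  cos(150 deg) = -0.8660, sin(150 deg) = 0.5000
  joint[1] = (0.0000, 0.0000) + 4.3 * (-0.8660, 0.5000) = (0.0000 + -3.7239, 0.0000 + 2.1500) = (-3.7239, 2.1500)
link 1: phi[1] = 150 + 65 = 215 deg
  cos(215 deg) = -0.8192, sin(215 deg) = -0.5736
  joint[2] = (-3.7239, 2.1500) + 6 * (-0.8192, -0.5736) = (-3.7239 + -4.9149, 2.1500 + -3.4415) = (-8.6388, -1.2915)
link 2: phi[2] = 150 + 65 + 130 = 345 deg
  cos(345 deg) = 0.9659, sin(345 deg) = -0.2588
  joint[3] = (-8.6388, -1.2915) + 5.9 * (0.9659, -0.2588) = (-8.6388 + 5.6990, -1.2915 + -1.5270) = (-2.9399, -2.8185)
End effector: (-2.9399, -2.8185)

Answer: -2.9399 -2.8185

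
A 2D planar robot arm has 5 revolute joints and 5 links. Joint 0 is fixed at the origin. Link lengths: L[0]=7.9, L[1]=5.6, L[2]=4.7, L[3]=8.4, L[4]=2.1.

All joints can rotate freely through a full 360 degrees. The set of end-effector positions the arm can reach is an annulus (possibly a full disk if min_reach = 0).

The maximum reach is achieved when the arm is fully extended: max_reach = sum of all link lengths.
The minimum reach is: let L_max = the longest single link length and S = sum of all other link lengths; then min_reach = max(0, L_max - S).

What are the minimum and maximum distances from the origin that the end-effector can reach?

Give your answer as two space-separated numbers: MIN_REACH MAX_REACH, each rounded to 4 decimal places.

Link lengths: [7.9, 5.6, 4.7, 8.4, 2.1]
max_reach = 7.9 + 5.6 + 4.7 + 8.4 + 2.1 = 28.7
L_max = max([7.9, 5.6, 4.7, 8.4, 2.1]) = 8.4
S (sum of others) = 28.7 - 8.4 = 20.3
min_reach = max(0, 8.4 - 20.3) = max(0, -11.9) = 0

Answer: 0.0000 28.7000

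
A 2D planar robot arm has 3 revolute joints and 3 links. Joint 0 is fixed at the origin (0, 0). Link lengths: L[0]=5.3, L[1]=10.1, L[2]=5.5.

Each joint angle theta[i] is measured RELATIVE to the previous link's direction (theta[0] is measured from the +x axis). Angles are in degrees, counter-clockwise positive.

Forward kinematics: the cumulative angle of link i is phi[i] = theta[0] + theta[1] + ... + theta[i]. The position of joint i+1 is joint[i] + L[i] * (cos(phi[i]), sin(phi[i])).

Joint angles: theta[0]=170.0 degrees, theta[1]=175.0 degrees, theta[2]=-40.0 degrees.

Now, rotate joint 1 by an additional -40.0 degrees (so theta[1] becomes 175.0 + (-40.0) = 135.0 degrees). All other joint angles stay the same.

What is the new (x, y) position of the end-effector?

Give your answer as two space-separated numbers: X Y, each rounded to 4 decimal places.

Answer: 0.0943 -12.8322

Derivation:
joint[0] = (0.0000, 0.0000)  (base)
link 0: phi[0] = 170 = 170 deg
  cos(170 deg) = -0.9848, sin(170 deg) = 0.1736
  joint[1] = (0.0000, 0.0000) + 5.3 * (-0.9848, 0.1736) = (0.0000 + -5.2195, 0.0000 + 0.9203) = (-5.2195, 0.9203)
link 1: phi[1] = 170 + 135 = 305 deg
  cos(305 deg) = 0.5736, sin(305 deg) = -0.8192
  joint[2] = (-5.2195, 0.9203) + 10.1 * (0.5736, -0.8192) = (-5.2195 + 5.7931, 0.9203 + -8.2734) = (0.5736, -7.3531)
link 2: phi[2] = 170 + 135 + -40 = 265 deg
  cos(265 deg) = -0.0872, sin(265 deg) = -0.9962
  joint[3] = (0.5736, -7.3531) + 5.5 * (-0.0872, -0.9962) = (0.5736 + -0.4794, -7.3531 + -5.4791) = (0.0943, -12.8322)
End effector: (0.0943, -12.8322)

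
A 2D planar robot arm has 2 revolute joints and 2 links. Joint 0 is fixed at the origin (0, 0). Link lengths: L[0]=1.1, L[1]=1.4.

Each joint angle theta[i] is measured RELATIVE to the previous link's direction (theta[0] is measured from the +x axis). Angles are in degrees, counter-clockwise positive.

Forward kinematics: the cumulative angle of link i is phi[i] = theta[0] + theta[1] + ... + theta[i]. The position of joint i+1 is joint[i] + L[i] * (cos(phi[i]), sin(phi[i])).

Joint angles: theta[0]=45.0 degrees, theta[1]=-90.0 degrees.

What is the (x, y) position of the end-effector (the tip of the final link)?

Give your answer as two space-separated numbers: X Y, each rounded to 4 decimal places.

joint[0] = (0.0000, 0.0000)  (base)
link 0: phi[0] = 45 = 45 deg
  cos(45 deg) = 0.7071, sin(45 deg) = 0.7071
  joint[1] = (0.0000, 0.0000) + 1.1 * (0.7071, 0.7071) = (0.0000 + 0.7778, 0.0000 + 0.7778) = (0.7778, 0.7778)
link 1: phi[1] = 45 + -90 = -45 deg
  cos(-45 deg) = 0.7071, sin(-45 deg) = -0.7071
  joint[2] = (0.7778, 0.7778) + 1.4 * (0.7071, -0.7071) = (0.7778 + 0.9899, 0.7778 + -0.9899) = (1.7678, -0.2121)
End effector: (1.7678, -0.2121)

Answer: 1.7678 -0.2121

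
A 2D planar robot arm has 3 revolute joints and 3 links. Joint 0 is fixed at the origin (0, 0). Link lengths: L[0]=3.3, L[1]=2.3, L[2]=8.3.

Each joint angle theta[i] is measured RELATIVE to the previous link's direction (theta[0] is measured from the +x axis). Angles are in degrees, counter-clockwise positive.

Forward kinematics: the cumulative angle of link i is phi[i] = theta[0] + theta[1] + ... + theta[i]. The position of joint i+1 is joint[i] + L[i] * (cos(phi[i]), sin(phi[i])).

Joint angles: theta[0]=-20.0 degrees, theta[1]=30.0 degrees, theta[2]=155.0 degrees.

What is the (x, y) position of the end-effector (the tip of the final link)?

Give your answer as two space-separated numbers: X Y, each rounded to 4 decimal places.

joint[0] = (0.0000, 0.0000)  (base)
link 0: phi[0] = -20 = -20 deg
  cos(-20 deg) = 0.9397, sin(-20 deg) = -0.3420
  joint[1] = (0.0000, 0.0000) + 3.3 * (0.9397, -0.3420) = (0.0000 + 3.1010, 0.0000 + -1.1287) = (3.1010, -1.1287)
link 1: phi[1] = -20 + 30 = 10 deg
  cos(10 deg) = 0.9848, sin(10 deg) = 0.1736
  joint[2] = (3.1010, -1.1287) + 2.3 * (0.9848, 0.1736) = (3.1010 + 2.2651, -1.1287 + 0.3994) = (5.3660, -0.7293)
link 2: phi[2] = -20 + 30 + 155 = 165 deg
  cos(165 deg) = -0.9659, sin(165 deg) = 0.2588
  joint[3] = (5.3660, -0.7293) + 8.3 * (-0.9659, 0.2588) = (5.3660 + -8.0172, -0.7293 + 2.1482) = (-2.6511, 1.4189)
End effector: (-2.6511, 1.4189)

Answer: -2.6511 1.4189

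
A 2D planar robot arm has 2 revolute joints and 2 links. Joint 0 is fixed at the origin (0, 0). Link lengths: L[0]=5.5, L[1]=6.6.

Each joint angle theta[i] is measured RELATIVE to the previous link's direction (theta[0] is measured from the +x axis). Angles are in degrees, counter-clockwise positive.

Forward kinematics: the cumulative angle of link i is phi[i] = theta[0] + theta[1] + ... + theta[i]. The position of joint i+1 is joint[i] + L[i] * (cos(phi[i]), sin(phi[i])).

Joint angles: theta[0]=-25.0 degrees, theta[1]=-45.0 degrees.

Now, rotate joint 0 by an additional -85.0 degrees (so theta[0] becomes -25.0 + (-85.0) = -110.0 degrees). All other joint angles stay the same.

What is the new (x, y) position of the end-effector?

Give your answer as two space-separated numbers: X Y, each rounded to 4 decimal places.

joint[0] = (0.0000, 0.0000)  (base)
link 0: phi[0] = -110 = -110 deg
  cos(-110 deg) = -0.3420, sin(-110 deg) = -0.9397
  joint[1] = (0.0000, 0.0000) + 5.5 * (-0.3420, -0.9397) = (0.0000 + -1.8811, 0.0000 + -5.1683) = (-1.8811, -5.1683)
link 1: phi[1] = -110 + -45 = -155 deg
  cos(-155 deg) = -0.9063, sin(-155 deg) = -0.4226
  joint[2] = (-1.8811, -5.1683) + 6.6 * (-0.9063, -0.4226) = (-1.8811 + -5.9816, -5.1683 + -2.7893) = (-7.8627, -7.9576)
End effector: (-7.8627, -7.9576)

Answer: -7.8627 -7.9576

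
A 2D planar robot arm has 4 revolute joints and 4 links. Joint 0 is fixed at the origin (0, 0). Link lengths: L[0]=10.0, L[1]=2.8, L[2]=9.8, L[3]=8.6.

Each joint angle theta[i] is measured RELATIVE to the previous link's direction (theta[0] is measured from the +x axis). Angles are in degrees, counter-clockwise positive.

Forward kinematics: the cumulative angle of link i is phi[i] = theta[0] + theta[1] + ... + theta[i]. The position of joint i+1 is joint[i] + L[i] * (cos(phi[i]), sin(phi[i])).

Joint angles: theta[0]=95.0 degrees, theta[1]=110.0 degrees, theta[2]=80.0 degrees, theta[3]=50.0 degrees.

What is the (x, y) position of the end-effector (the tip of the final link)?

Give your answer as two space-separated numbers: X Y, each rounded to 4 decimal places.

Answer: 6.9215 -4.3220

Derivation:
joint[0] = (0.0000, 0.0000)  (base)
link 0: phi[0] = 95 = 95 deg
  cos(95 deg) = -0.0872, sin(95 deg) = 0.9962
  joint[1] = (0.0000, 0.0000) + 10 * (-0.0872, 0.9962) = (0.0000 + -0.8716, 0.0000 + 9.9619) = (-0.8716, 9.9619)
link 1: phi[1] = 95 + 110 = 205 deg
  cos(205 deg) = -0.9063, sin(205 deg) = -0.4226
  joint[2] = (-0.8716, 9.9619) + 2.8 * (-0.9063, -0.4226) = (-0.8716 + -2.5377, 9.9619 + -1.1833) = (-3.4092, 8.7786)
link 2: phi[2] = 95 + 110 + 80 = 285 deg
  cos(285 deg) = 0.2588, sin(285 deg) = -0.9659
  joint[3] = (-3.4092, 8.7786) + 9.8 * (0.2588, -0.9659) = (-3.4092 + 2.5364, 8.7786 + -9.4661) = (-0.8728, -0.6875)
link 3: phi[3] = 95 + 110 + 80 + 50 = 335 deg
  cos(335 deg) = 0.9063, sin(335 deg) = -0.4226
  joint[4] = (-0.8728, -0.6875) + 8.6 * (0.9063, -0.4226) = (-0.8728 + 7.7942, -0.6875 + -3.6345) = (6.9215, -4.3220)
End effector: (6.9215, -4.3220)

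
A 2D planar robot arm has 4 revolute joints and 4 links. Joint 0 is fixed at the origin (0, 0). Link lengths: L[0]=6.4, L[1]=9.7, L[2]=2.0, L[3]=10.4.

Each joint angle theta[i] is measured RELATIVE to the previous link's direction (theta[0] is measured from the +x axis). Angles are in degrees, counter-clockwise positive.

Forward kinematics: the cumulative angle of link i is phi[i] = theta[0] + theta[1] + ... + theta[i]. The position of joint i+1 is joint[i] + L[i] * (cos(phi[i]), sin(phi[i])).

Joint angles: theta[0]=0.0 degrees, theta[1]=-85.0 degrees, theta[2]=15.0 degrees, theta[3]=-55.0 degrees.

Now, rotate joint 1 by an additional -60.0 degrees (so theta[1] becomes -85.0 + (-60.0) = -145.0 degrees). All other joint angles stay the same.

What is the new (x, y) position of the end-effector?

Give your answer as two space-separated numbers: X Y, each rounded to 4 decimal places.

Answer: -13.1918 -6.1894

Derivation:
joint[0] = (0.0000, 0.0000)  (base)
link 0: phi[0] = 0 = 0 deg
  cos(0 deg) = 1.0000, sin(0 deg) = 0.0000
  joint[1] = (0.0000, 0.0000) + 6.4 * (1.0000, 0.0000) = (0.0000 + 6.4000, 0.0000 + 0.0000) = (6.4000, 0.0000)
link 1: phi[1] = 0 + -145 = -145 deg
  cos(-145 deg) = -0.8192, sin(-145 deg) = -0.5736
  joint[2] = (6.4000, 0.0000) + 9.7 * (-0.8192, -0.5736) = (6.4000 + -7.9458, 0.0000 + -5.5637) = (-1.5458, -5.5637)
link 2: phi[2] = 0 + -145 + 15 = -130 deg
  cos(-130 deg) = -0.6428, sin(-130 deg) = -0.7660
  joint[3] = (-1.5458, -5.5637) + 2 * (-0.6428, -0.7660) = (-1.5458 + -1.2856, -5.5637 + -1.5321) = (-2.8314, -7.0958)
link 3: phi[3] = 0 + -145 + 15 + -55 = -185 deg
  cos(-185 deg) = -0.9962, sin(-185 deg) = 0.0872
  joint[4] = (-2.8314, -7.0958) + 10.4 * (-0.9962, 0.0872) = (-2.8314 + -10.3604, -7.0958 + 0.9064) = (-13.1918, -6.1894)
End effector: (-13.1918, -6.1894)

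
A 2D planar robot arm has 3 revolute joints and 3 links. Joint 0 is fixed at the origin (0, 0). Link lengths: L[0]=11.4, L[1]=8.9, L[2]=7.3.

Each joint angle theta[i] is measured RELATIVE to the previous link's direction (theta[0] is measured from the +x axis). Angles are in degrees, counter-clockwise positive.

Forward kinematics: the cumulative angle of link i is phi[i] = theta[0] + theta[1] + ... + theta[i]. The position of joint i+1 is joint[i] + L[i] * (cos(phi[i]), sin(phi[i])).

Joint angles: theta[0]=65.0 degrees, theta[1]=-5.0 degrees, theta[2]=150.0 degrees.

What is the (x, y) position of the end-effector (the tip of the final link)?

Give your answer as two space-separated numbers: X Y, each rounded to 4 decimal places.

joint[0] = (0.0000, 0.0000)  (base)
link 0: phi[0] = 65 = 65 deg
  cos(65 deg) = 0.4226, sin(65 deg) = 0.9063
  joint[1] = (0.0000, 0.0000) + 11.4 * (0.4226, 0.9063) = (0.0000 + 4.8178, 0.0000 + 10.3319) = (4.8178, 10.3319)
link 1: phi[1] = 65 + -5 = 60 deg
  cos(60 deg) = 0.5000, sin(60 deg) = 0.8660
  joint[2] = (4.8178, 10.3319) + 8.9 * (0.5000, 0.8660) = (4.8178 + 4.4500, 10.3319 + 7.7076) = (9.2678, 18.0395)
link 2: phi[2] = 65 + -5 + 150 = 210 deg
  cos(210 deg) = -0.8660, sin(210 deg) = -0.5000
  joint[3] = (9.2678, 18.0395) + 7.3 * (-0.8660, -0.5000) = (9.2678 + -6.3220, 18.0395 + -3.6500) = (2.9459, 14.3895)
End effector: (2.9459, 14.3895)

Answer: 2.9459 14.3895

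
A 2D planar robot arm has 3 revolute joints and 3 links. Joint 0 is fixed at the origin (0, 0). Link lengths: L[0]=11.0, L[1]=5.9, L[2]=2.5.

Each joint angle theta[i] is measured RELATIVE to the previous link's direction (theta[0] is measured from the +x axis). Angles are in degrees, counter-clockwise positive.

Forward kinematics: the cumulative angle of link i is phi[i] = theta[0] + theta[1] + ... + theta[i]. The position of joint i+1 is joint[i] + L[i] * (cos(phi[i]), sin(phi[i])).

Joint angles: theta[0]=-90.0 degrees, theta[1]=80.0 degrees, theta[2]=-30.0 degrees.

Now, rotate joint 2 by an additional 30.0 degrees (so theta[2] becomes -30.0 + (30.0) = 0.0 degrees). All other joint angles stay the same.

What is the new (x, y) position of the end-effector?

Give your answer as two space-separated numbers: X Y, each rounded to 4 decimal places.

Answer: 8.2724 -12.4586

Derivation:
joint[0] = (0.0000, 0.0000)  (base)
link 0: phi[0] = -90 = -90 deg
  cos(-90 deg) = 0.0000, sin(-90 deg) = -1.0000
  joint[1] = (0.0000, 0.0000) + 11 * (0.0000, -1.0000) = (0.0000 + 0.0000, 0.0000 + -11.0000) = (0.0000, -11.0000)
link 1: phi[1] = -90 + 80 = -10 deg
  cos(-10 deg) = 0.9848, sin(-10 deg) = -0.1736
  joint[2] = (0.0000, -11.0000) + 5.9 * (0.9848, -0.1736) = (0.0000 + 5.8104, -11.0000 + -1.0245) = (5.8104, -12.0245)
link 2: phi[2] = -90 + 80 + 0 = -10 deg
  cos(-10 deg) = 0.9848, sin(-10 deg) = -0.1736
  joint[3] = (5.8104, -12.0245) + 2.5 * (0.9848, -0.1736) = (5.8104 + 2.4620, -12.0245 + -0.4341) = (8.2724, -12.4586)
End effector: (8.2724, -12.4586)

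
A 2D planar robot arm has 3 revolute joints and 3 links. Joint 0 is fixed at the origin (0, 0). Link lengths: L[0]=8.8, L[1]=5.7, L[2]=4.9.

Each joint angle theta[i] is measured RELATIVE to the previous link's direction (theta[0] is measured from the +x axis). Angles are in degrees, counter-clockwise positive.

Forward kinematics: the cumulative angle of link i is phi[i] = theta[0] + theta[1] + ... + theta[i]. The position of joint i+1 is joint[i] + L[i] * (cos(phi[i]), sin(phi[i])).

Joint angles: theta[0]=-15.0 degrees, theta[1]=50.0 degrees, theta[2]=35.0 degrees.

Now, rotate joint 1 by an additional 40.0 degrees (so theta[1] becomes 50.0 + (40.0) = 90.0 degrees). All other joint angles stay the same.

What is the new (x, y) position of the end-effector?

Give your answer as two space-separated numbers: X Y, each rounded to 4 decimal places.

joint[0] = (0.0000, 0.0000)  (base)
link 0: phi[0] = -15 = -15 deg
  cos(-15 deg) = 0.9659, sin(-15 deg) = -0.2588
  joint[1] = (0.0000, 0.0000) + 8.8 * (0.9659, -0.2588) = (0.0000 + 8.5001, 0.0000 + -2.2776) = (8.5001, -2.2776)
link 1: phi[1] = -15 + 90 = 75 deg
  cos(75 deg) = 0.2588, sin(75 deg) = 0.9659
  joint[2] = (8.5001, -2.2776) + 5.7 * (0.2588, 0.9659) = (8.5001 + 1.4753, -2.2776 + 5.5058) = (9.9754, 3.2282)
link 2: phi[2] = -15 + 90 + 35 = 110 deg
  cos(110 deg) = -0.3420, sin(110 deg) = 0.9397
  joint[3] = (9.9754, 3.2282) + 4.9 * (-0.3420, 0.9397) = (9.9754 + -1.6759, 3.2282 + 4.6045) = (8.2995, 7.8327)
End effector: (8.2995, 7.8327)

Answer: 8.2995 7.8327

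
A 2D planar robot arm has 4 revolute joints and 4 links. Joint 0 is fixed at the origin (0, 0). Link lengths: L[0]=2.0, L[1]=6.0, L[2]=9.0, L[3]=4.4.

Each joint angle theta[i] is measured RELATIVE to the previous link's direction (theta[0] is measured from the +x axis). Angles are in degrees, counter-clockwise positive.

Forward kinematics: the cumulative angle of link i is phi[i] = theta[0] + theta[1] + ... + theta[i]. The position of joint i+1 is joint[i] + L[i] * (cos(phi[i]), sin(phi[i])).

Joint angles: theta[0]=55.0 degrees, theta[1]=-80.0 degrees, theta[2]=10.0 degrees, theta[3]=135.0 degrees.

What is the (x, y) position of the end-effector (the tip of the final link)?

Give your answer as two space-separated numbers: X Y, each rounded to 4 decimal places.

Answer: 13.0783 0.5837

Derivation:
joint[0] = (0.0000, 0.0000)  (base)
link 0: phi[0] = 55 = 55 deg
  cos(55 deg) = 0.5736, sin(55 deg) = 0.8192
  joint[1] = (0.0000, 0.0000) + 2 * (0.5736, 0.8192) = (0.0000 + 1.1472, 0.0000 + 1.6383) = (1.1472, 1.6383)
link 1: phi[1] = 55 + -80 = -25 deg
  cos(-25 deg) = 0.9063, sin(-25 deg) = -0.4226
  joint[2] = (1.1472, 1.6383) + 6 * (0.9063, -0.4226) = (1.1472 + 5.4378, 1.6383 + -2.5357) = (6.5850, -0.8974)
link 2: phi[2] = 55 + -80 + 10 = -15 deg
  cos(-15 deg) = 0.9659, sin(-15 deg) = -0.2588
  joint[3] = (6.5850, -0.8974) + 9 * (0.9659, -0.2588) = (6.5850 + 8.6933, -0.8974 + -2.3294) = (15.2783, -3.2268)
link 3: phi[3] = 55 + -80 + 10 + 135 = 120 deg
  cos(120 deg) = -0.5000, sin(120 deg) = 0.8660
  joint[4] = (15.2783, -3.2268) + 4.4 * (-0.5000, 0.8660) = (15.2783 + -2.2000, -3.2268 + 3.8105) = (13.0783, 0.5837)
End effector: (13.0783, 0.5837)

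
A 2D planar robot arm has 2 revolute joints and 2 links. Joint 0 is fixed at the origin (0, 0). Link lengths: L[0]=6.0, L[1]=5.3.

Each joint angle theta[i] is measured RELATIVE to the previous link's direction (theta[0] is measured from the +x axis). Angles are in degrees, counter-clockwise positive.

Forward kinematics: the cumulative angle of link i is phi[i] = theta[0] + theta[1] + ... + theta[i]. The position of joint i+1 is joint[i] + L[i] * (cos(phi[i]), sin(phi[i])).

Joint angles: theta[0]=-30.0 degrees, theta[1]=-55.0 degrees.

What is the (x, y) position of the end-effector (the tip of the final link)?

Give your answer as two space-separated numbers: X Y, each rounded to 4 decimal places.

joint[0] = (0.0000, 0.0000)  (base)
link 0: phi[0] = -30 = -30 deg
  cos(-30 deg) = 0.8660, sin(-30 deg) = -0.5000
  joint[1] = (0.0000, 0.0000) + 6 * (0.8660, -0.5000) = (0.0000 + 5.1962, 0.0000 + -3.0000) = (5.1962, -3.0000)
link 1: phi[1] = -30 + -55 = -85 deg
  cos(-85 deg) = 0.0872, sin(-85 deg) = -0.9962
  joint[2] = (5.1962, -3.0000) + 5.3 * (0.0872, -0.9962) = (5.1962 + 0.4619, -3.0000 + -5.2798) = (5.6581, -8.2798)
End effector: (5.6581, -8.2798)

Answer: 5.6581 -8.2798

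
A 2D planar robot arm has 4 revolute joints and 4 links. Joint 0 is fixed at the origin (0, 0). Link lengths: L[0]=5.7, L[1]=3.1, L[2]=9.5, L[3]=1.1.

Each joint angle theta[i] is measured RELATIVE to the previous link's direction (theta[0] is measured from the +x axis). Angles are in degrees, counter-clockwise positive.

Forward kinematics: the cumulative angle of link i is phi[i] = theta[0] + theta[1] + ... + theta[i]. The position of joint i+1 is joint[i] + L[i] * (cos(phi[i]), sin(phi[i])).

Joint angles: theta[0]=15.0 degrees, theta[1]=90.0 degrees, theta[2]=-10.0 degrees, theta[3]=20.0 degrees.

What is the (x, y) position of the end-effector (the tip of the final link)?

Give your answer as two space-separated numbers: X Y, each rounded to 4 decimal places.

Answer: 3.4106 14.9304

Derivation:
joint[0] = (0.0000, 0.0000)  (base)
link 0: phi[0] = 15 = 15 deg
  cos(15 deg) = 0.9659, sin(15 deg) = 0.2588
  joint[1] = (0.0000, 0.0000) + 5.7 * (0.9659, 0.2588) = (0.0000 + 5.5058, 0.0000 + 1.4753) = (5.5058, 1.4753)
link 1: phi[1] = 15 + 90 = 105 deg
  cos(105 deg) = -0.2588, sin(105 deg) = 0.9659
  joint[2] = (5.5058, 1.4753) + 3.1 * (-0.2588, 0.9659) = (5.5058 + -0.8023, 1.4753 + 2.9944) = (4.7034, 4.4696)
link 2: phi[2] = 15 + 90 + -10 = 95 deg
  cos(95 deg) = -0.0872, sin(95 deg) = 0.9962
  joint[3] = (4.7034, 4.4696) + 9.5 * (-0.0872, 0.9962) = (4.7034 + -0.8280, 4.4696 + 9.4638) = (3.8755, 13.9335)
link 3: phi[3] = 15 + 90 + -10 + 20 = 115 deg
  cos(115 deg) = -0.4226, sin(115 deg) = 0.9063
  joint[4] = (3.8755, 13.9335) + 1.1 * (-0.4226, 0.9063) = (3.8755 + -0.4649, 13.9335 + 0.9969) = (3.4106, 14.9304)
End effector: (3.4106, 14.9304)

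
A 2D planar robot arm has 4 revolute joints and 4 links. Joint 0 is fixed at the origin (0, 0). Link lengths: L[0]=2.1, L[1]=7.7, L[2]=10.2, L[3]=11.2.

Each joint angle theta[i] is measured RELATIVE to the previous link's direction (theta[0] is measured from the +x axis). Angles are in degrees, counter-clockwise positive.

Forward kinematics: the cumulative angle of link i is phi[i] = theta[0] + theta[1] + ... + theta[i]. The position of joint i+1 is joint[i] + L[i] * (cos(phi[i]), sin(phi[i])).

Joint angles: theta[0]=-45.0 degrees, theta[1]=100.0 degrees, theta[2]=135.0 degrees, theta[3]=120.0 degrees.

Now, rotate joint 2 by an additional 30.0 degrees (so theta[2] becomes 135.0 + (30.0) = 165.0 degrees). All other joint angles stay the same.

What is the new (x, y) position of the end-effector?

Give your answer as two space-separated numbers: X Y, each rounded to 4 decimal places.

Answer: 8.6124 -5.5645

Derivation:
joint[0] = (0.0000, 0.0000)  (base)
link 0: phi[0] = -45 = -45 deg
  cos(-45 deg) = 0.7071, sin(-45 deg) = -0.7071
  joint[1] = (0.0000, 0.0000) + 2.1 * (0.7071, -0.7071) = (0.0000 + 1.4849, 0.0000 + -1.4849) = (1.4849, -1.4849)
link 1: phi[1] = -45 + 100 = 55 deg
  cos(55 deg) = 0.5736, sin(55 deg) = 0.8192
  joint[2] = (1.4849, -1.4849) + 7.7 * (0.5736, 0.8192) = (1.4849 + 4.4165, -1.4849 + 6.3075) = (5.9015, 4.8225)
link 2: phi[2] = -45 + 100 + 165 = 220 deg
  cos(220 deg) = -0.7660, sin(220 deg) = -0.6428
  joint[3] = (5.9015, 4.8225) + 10.2 * (-0.7660, -0.6428) = (5.9015 + -7.8137, 4.8225 + -6.5564) = (-1.9122, -1.7339)
link 3: phi[3] = -45 + 100 + 165 + 120 = 340 deg
  cos(340 deg) = 0.9397, sin(340 deg) = -0.3420
  joint[4] = (-1.9122, -1.7339) + 11.2 * (0.9397, -0.3420) = (-1.9122 + 10.5246, -1.7339 + -3.8306) = (8.6124, -5.5645)
End effector: (8.6124, -5.5645)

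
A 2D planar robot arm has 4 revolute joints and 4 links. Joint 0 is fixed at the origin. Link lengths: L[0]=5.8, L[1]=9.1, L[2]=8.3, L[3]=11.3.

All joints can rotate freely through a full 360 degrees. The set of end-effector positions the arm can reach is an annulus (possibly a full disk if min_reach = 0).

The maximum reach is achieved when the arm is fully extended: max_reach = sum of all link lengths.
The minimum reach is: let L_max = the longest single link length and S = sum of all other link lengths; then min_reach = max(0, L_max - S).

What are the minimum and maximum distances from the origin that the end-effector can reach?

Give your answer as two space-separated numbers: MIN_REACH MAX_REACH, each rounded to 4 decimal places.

Answer: 0.0000 34.5000

Derivation:
Link lengths: [5.8, 9.1, 8.3, 11.3]
max_reach = 5.8 + 9.1 + 8.3 + 11.3 = 34.5
L_max = max([5.8, 9.1, 8.3, 11.3]) = 11.3
S (sum of others) = 34.5 - 11.3 = 23.2
min_reach = max(0, 11.3 - 23.2) = max(0, -11.9) = 0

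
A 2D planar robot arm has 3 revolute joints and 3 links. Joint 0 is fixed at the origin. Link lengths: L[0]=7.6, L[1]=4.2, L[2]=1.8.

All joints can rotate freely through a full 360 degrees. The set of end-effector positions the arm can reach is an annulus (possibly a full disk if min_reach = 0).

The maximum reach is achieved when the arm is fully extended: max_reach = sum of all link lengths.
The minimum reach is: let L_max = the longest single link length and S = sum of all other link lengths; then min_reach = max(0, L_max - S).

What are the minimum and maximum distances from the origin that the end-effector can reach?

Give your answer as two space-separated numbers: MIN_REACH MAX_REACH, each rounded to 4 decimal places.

Answer: 1.6000 13.6000

Derivation:
Link lengths: [7.6, 4.2, 1.8]
max_reach = 7.6 + 4.2 + 1.8 = 13.6
L_max = max([7.6, 4.2, 1.8]) = 7.6
S (sum of others) = 13.6 - 7.6 = 6
min_reach = max(0, 7.6 - 6) = max(0, 1.6) = 1.6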